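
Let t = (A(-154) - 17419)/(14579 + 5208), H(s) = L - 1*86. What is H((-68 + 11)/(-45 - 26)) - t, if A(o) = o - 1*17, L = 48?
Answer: -734316/19787 ≈ -37.111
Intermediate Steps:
A(o) = -17 + o (A(o) = o - 17 = -17 + o)
H(s) = -38 (H(s) = 48 - 1*86 = 48 - 86 = -38)
t = -17590/19787 (t = ((-17 - 154) - 17419)/(14579 + 5208) = (-171 - 17419)/19787 = -17590*1/19787 = -17590/19787 ≈ -0.88897)
H((-68 + 11)/(-45 - 26)) - t = -38 - 1*(-17590/19787) = -38 + 17590/19787 = -734316/19787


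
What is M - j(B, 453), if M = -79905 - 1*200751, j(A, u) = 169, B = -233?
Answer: -280825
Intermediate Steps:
M = -280656 (M = -79905 - 200751 = -280656)
M - j(B, 453) = -280656 - 1*169 = -280656 - 169 = -280825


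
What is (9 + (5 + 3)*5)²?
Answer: 2401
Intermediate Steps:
(9 + (5 + 3)*5)² = (9 + 8*5)² = (9 + 40)² = 49² = 2401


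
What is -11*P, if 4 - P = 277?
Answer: 3003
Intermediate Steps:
P = -273 (P = 4 - 1*277 = 4 - 277 = -273)
-11*P = -11*(-273) = 3003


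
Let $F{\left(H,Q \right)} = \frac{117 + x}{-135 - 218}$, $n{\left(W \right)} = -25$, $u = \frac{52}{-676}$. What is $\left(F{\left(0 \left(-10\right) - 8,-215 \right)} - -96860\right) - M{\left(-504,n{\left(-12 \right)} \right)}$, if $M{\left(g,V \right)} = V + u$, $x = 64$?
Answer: $\frac{444603265}{4589} \approx 96885.0$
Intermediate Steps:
$u = - \frac{1}{13}$ ($u = 52 \left(- \frac{1}{676}\right) = - \frac{1}{13} \approx -0.076923$)
$M{\left(g,V \right)} = - \frac{1}{13} + V$ ($M{\left(g,V \right)} = V - \frac{1}{13} = - \frac{1}{13} + V$)
$F{\left(H,Q \right)} = - \frac{181}{353}$ ($F{\left(H,Q \right)} = \frac{117 + 64}{-135 - 218} = \frac{181}{-353} = 181 \left(- \frac{1}{353}\right) = - \frac{181}{353}$)
$\left(F{\left(0 \left(-10\right) - 8,-215 \right)} - -96860\right) - M{\left(-504,n{\left(-12 \right)} \right)} = \left(- \frac{181}{353} - -96860\right) - \left(- \frac{1}{13} - 25\right) = \left(- \frac{181}{353} + 96860\right) - - \frac{326}{13} = \frac{34191399}{353} + \frac{326}{13} = \frac{444603265}{4589}$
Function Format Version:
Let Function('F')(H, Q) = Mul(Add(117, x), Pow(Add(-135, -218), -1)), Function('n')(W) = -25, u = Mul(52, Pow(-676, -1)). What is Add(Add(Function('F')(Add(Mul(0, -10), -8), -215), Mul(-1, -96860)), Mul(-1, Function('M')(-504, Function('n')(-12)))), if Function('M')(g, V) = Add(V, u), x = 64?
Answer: Rational(444603265, 4589) ≈ 96885.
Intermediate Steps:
u = Rational(-1, 13) (u = Mul(52, Rational(-1, 676)) = Rational(-1, 13) ≈ -0.076923)
Function('M')(g, V) = Add(Rational(-1, 13), V) (Function('M')(g, V) = Add(V, Rational(-1, 13)) = Add(Rational(-1, 13), V))
Function('F')(H, Q) = Rational(-181, 353) (Function('F')(H, Q) = Mul(Add(117, 64), Pow(Add(-135, -218), -1)) = Mul(181, Pow(-353, -1)) = Mul(181, Rational(-1, 353)) = Rational(-181, 353))
Add(Add(Function('F')(Add(Mul(0, -10), -8), -215), Mul(-1, -96860)), Mul(-1, Function('M')(-504, Function('n')(-12)))) = Add(Add(Rational(-181, 353), Mul(-1, -96860)), Mul(-1, Add(Rational(-1, 13), -25))) = Add(Add(Rational(-181, 353), 96860), Mul(-1, Rational(-326, 13))) = Add(Rational(34191399, 353), Rational(326, 13)) = Rational(444603265, 4589)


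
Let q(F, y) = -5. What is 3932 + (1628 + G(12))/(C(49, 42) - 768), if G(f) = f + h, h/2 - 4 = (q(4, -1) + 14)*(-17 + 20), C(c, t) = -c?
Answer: 3210742/817 ≈ 3929.9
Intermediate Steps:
h = 62 (h = 8 + 2*((-5 + 14)*(-17 + 20)) = 8 + 2*(9*3) = 8 + 2*27 = 8 + 54 = 62)
G(f) = 62 + f (G(f) = f + 62 = 62 + f)
3932 + (1628 + G(12))/(C(49, 42) - 768) = 3932 + (1628 + (62 + 12))/(-1*49 - 768) = 3932 + (1628 + 74)/(-49 - 768) = 3932 + 1702/(-817) = 3932 + 1702*(-1/817) = 3932 - 1702/817 = 3210742/817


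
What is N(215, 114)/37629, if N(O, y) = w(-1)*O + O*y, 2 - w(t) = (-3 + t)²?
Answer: 21500/37629 ≈ 0.57137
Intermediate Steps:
w(t) = 2 - (-3 + t)²
N(O, y) = -14*O + O*y (N(O, y) = (2 - (-3 - 1)²)*O + O*y = (2 - 1*(-4)²)*O + O*y = (2 - 1*16)*O + O*y = (2 - 16)*O + O*y = -14*O + O*y)
N(215, 114)/37629 = (215*(-14 + 114))/37629 = (215*100)*(1/37629) = 21500*(1/37629) = 21500/37629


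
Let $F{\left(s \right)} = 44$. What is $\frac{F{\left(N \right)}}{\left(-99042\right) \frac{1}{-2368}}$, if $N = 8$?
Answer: $\frac{52096}{49521} \approx 1.052$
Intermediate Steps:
$\frac{F{\left(N \right)}}{\left(-99042\right) \frac{1}{-2368}} = \frac{44}{\left(-99042\right) \frac{1}{-2368}} = \frac{44}{\left(-99042\right) \left(- \frac{1}{2368}\right)} = \frac{44}{\frac{49521}{1184}} = 44 \cdot \frac{1184}{49521} = \frac{52096}{49521}$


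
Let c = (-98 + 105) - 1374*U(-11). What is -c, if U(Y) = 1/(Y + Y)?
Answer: -764/11 ≈ -69.455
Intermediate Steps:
U(Y) = 1/(2*Y)
c = 764/11 (c = (-98 + 105) - 687/(-11) = 7 - 687*(-1)/11 = 7 - 1374*(-1/22) = 7 + 687/11 = 764/11 ≈ 69.455)
-c = -1*764/11 = -764/11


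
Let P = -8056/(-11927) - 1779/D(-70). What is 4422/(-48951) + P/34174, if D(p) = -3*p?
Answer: -122920351109/1357285682340 ≈ -0.090563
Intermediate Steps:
P = -6508791/834890 (P = -8056/(-11927) - 1779/((-3*(-70))) = -8056*(-1/11927) - 1779/210 = 8056/11927 - 1779*1/210 = 8056/11927 - 593/70 = -6508791/834890 ≈ -7.7960)
4422/(-48951) + P/34174 = 4422/(-48951) - 6508791/834890/34174 = 4422*(-1/48951) - 6508791/834890*1/34174 = -1474/16317 - 6508791/28531530860 = -122920351109/1357285682340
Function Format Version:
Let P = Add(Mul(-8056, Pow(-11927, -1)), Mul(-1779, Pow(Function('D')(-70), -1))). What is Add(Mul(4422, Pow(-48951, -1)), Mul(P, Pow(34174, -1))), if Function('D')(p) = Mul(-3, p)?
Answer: Rational(-122920351109, 1357285682340) ≈ -0.090563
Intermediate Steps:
P = Rational(-6508791, 834890) (P = Add(Mul(-8056, Pow(-11927, -1)), Mul(-1779, Pow(Mul(-3, -70), -1))) = Add(Mul(-8056, Rational(-1, 11927)), Mul(-1779, Pow(210, -1))) = Add(Rational(8056, 11927), Mul(-1779, Rational(1, 210))) = Add(Rational(8056, 11927), Rational(-593, 70)) = Rational(-6508791, 834890) ≈ -7.7960)
Add(Mul(4422, Pow(-48951, -1)), Mul(P, Pow(34174, -1))) = Add(Mul(4422, Pow(-48951, -1)), Mul(Rational(-6508791, 834890), Pow(34174, -1))) = Add(Mul(4422, Rational(-1, 48951)), Mul(Rational(-6508791, 834890), Rational(1, 34174))) = Add(Rational(-1474, 16317), Rational(-6508791, 28531530860)) = Rational(-122920351109, 1357285682340)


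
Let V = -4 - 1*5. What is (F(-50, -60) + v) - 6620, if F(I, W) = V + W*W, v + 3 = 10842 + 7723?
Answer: 15533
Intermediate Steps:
V = -9 (V = -4 - 5 = -9)
v = 18562 (v = -3 + (10842 + 7723) = -3 + 18565 = 18562)
F(I, W) = -9 + W**2 (F(I, W) = -9 + W*W = -9 + W**2)
(F(-50, -60) + v) - 6620 = ((-9 + (-60)**2) + 18562) - 6620 = ((-9 + 3600) + 18562) - 6620 = (3591 + 18562) - 6620 = 22153 - 6620 = 15533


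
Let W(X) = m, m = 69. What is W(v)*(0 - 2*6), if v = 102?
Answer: -828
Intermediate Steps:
W(X) = 69
W(v)*(0 - 2*6) = 69*(0 - 2*6) = 69*(0 - 12) = 69*(-12) = -828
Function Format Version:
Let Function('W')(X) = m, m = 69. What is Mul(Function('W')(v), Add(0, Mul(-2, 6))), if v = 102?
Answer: -828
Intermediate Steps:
Function('W')(X) = 69
Mul(Function('W')(v), Add(0, Mul(-2, 6))) = Mul(69, Add(0, Mul(-2, 6))) = Mul(69, Add(0, -12)) = Mul(69, -12) = -828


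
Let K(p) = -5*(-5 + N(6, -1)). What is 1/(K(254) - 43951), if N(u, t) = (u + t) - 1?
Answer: -1/43946 ≈ -2.2755e-5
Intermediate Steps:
N(u, t) = -1 + t + u (N(u, t) = (t + u) - 1 = -1 + t + u)
K(p) = 5 (K(p) = -5*(-5 + (-1 - 1 + 6)) = -5*(-5 + 4) = -5*(-1) = 5)
1/(K(254) - 43951) = 1/(5 - 43951) = 1/(-43946) = -1/43946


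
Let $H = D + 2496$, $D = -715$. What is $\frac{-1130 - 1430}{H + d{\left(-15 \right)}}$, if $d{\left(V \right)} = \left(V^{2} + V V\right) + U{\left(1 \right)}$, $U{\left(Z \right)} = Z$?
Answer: $- \frac{320}{279} \approx -1.147$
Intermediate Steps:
$H = 1781$ ($H = -715 + 2496 = 1781$)
$d{\left(V \right)} = 1 + 2 V^{2}$ ($d{\left(V \right)} = \left(V^{2} + V V\right) + 1 = \left(V^{2} + V^{2}\right) + 1 = 2 V^{2} + 1 = 1 + 2 V^{2}$)
$\frac{-1130 - 1430}{H + d{\left(-15 \right)}} = \frac{-1130 - 1430}{1781 + \left(1 + 2 \left(-15\right)^{2}\right)} = - \frac{2560}{1781 + \left(1 + 2 \cdot 225\right)} = - \frac{2560}{1781 + \left(1 + 450\right)} = - \frac{2560}{1781 + 451} = - \frac{2560}{2232} = \left(-2560\right) \frac{1}{2232} = - \frac{320}{279}$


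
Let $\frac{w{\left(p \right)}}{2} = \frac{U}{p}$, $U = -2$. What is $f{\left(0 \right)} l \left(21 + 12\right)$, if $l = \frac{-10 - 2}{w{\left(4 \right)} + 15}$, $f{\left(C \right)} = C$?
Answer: $0$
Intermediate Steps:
$w{\left(p \right)} = - \frac{4}{p}$ ($w{\left(p \right)} = 2 \left(- \frac{2}{p}\right) = - \frac{4}{p}$)
$l = - \frac{6}{7}$ ($l = \frac{-10 - 2}{- \frac{4}{4} + 15} = - \frac{12}{\left(-4\right) \frac{1}{4} + 15} = - \frac{12}{-1 + 15} = - \frac{12}{14} = \left(-12\right) \frac{1}{14} = - \frac{6}{7} \approx -0.85714$)
$f{\left(0 \right)} l \left(21 + 12\right) = 0 \left(- \frac{6}{7}\right) \left(21 + 12\right) = 0 \cdot 33 = 0$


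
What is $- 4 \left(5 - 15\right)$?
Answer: $40$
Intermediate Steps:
$- 4 \left(5 - 15\right) = \left(-4\right) \left(-10\right) = 40$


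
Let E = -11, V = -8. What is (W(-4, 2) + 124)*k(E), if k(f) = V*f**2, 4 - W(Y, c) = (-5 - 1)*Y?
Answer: -100672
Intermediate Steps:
W(Y, c) = 4 + 6*Y (W(Y, c) = 4 - (-5 - 1)*Y = 4 - (-6)*Y = 4 + 6*Y)
k(f) = -8*f**2
(W(-4, 2) + 124)*k(E) = ((4 + 6*(-4)) + 124)*(-8*(-11)**2) = ((4 - 24) + 124)*(-8*121) = (-20 + 124)*(-968) = 104*(-968) = -100672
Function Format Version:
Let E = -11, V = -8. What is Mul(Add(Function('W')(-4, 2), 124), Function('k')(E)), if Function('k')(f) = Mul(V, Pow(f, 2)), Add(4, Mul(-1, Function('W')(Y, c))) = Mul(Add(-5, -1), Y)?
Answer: -100672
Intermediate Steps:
Function('W')(Y, c) = Add(4, Mul(6, Y)) (Function('W')(Y, c) = Add(4, Mul(-1, Mul(Add(-5, -1), Y))) = Add(4, Mul(-1, Mul(-6, Y))) = Add(4, Mul(6, Y)))
Function('k')(f) = Mul(-8, Pow(f, 2))
Mul(Add(Function('W')(-4, 2), 124), Function('k')(E)) = Mul(Add(Add(4, Mul(6, -4)), 124), Mul(-8, Pow(-11, 2))) = Mul(Add(Add(4, -24), 124), Mul(-8, 121)) = Mul(Add(-20, 124), -968) = Mul(104, -968) = -100672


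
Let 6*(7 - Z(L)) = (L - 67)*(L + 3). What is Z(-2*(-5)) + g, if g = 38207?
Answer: 76675/2 ≈ 38338.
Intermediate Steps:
Z(L) = 7 - (-67 + L)*(3 + L)/6 (Z(L) = 7 - (L - 67)*(L + 3)/6 = 7 - (-67 + L)*(3 + L)/6)
Z(-2*(-5)) + g = (81/2 - (-2*(-5))²/6 + 32*(-2*(-5))/3) + 38207 = (81/2 - ⅙*10² + (32/3)*10) + 38207 = (81/2 - ⅙*100 + 320/3) + 38207 = (81/2 - 50/3 + 320/3) + 38207 = 261/2 + 38207 = 76675/2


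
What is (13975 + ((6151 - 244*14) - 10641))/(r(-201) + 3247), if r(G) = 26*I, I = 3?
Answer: 867/475 ≈ 1.8253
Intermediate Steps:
r(G) = 78 (r(G) = 26*3 = 78)
(13975 + ((6151 - 244*14) - 10641))/(r(-201) + 3247) = (13975 + ((6151 - 244*14) - 10641))/(78 + 3247) = (13975 + ((6151 - 3416) - 10641))/3325 = (13975 + (2735 - 10641))*(1/3325) = (13975 - 7906)*(1/3325) = 6069*(1/3325) = 867/475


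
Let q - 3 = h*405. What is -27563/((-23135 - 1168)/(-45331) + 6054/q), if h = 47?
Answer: -3964531354069/122852398 ≈ -32271.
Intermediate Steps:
q = 19038 (q = 3 + 47*405 = 3 + 19035 = 19038)
-27563/((-23135 - 1168)/(-45331) + 6054/q) = -27563/((-23135 - 1168)/(-45331) + 6054/19038) = -27563/(-24303*(-1/45331) + 6054*(1/19038)) = -27563/(24303/45331 + 1009/3173) = -27563/122852398/143835263 = -27563*143835263/122852398 = -3964531354069/122852398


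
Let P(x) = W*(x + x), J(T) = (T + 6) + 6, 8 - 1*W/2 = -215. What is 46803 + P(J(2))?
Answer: 59291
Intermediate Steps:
W = 446 (W = 16 - 2*(-215) = 16 + 430 = 446)
J(T) = 12 + T (J(T) = (6 + T) + 6 = 12 + T)
P(x) = 892*x (P(x) = 446*(x + x) = 446*(2*x) = 892*x)
46803 + P(J(2)) = 46803 + 892*(12 + 2) = 46803 + 892*14 = 46803 + 12488 = 59291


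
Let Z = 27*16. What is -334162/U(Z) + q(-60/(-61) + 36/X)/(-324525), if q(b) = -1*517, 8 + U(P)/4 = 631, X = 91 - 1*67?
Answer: -54221317343/404358150 ≈ -134.09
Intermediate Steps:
Z = 432
X = 24 (X = 91 - 67 = 24)
U(P) = 2492 (U(P) = -32 + 4*631 = -32 + 2524 = 2492)
q(b) = -517
-334162/U(Z) + q(-60/(-61) + 36/X)/(-324525) = -334162/2492 - 517/(-324525) = -334162*1/2492 - 517*(-1/324525) = -167081/1246 + 517/324525 = -54221317343/404358150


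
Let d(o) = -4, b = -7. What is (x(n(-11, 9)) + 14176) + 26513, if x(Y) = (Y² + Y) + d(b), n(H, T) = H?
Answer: 40795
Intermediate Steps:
x(Y) = -4 + Y + Y² (x(Y) = (Y² + Y) - 4 = (Y + Y²) - 4 = -4 + Y + Y²)
(x(n(-11, 9)) + 14176) + 26513 = ((-4 - 11 + (-11)²) + 14176) + 26513 = ((-4 - 11 + 121) + 14176) + 26513 = (106 + 14176) + 26513 = 14282 + 26513 = 40795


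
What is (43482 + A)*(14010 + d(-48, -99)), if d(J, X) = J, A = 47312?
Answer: 1267665828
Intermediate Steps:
(43482 + A)*(14010 + d(-48, -99)) = (43482 + 47312)*(14010 - 48) = 90794*13962 = 1267665828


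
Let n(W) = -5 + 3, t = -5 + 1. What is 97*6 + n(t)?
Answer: 580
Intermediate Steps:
t = -4
n(W) = -2
97*6 + n(t) = 97*6 - 2 = 582 - 2 = 580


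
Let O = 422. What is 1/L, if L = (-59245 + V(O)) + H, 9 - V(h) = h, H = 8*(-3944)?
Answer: -1/91210 ≈ -1.0964e-5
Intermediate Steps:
H = -31552
V(h) = 9 - h
L = -91210 (L = (-59245 + (9 - 1*422)) - 31552 = (-59245 + (9 - 422)) - 31552 = (-59245 - 413) - 31552 = -59658 - 31552 = -91210)
1/L = 1/(-91210) = -1/91210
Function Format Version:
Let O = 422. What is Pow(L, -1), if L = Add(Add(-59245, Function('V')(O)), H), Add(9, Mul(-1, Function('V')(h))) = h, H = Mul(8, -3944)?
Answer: Rational(-1, 91210) ≈ -1.0964e-5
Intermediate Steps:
H = -31552
Function('V')(h) = Add(9, Mul(-1, h))
L = -91210 (L = Add(Add(-59245, Add(9, Mul(-1, 422))), -31552) = Add(Add(-59245, Add(9, -422)), -31552) = Add(Add(-59245, -413), -31552) = Add(-59658, -31552) = -91210)
Pow(L, -1) = Pow(-91210, -1) = Rational(-1, 91210)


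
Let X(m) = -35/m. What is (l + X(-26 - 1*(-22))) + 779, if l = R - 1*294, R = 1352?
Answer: 7383/4 ≈ 1845.8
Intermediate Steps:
l = 1058 (l = 1352 - 1*294 = 1352 - 294 = 1058)
(l + X(-26 - 1*(-22))) + 779 = (1058 - 35/(-26 - 1*(-22))) + 779 = (1058 - 35/(-26 + 22)) + 779 = (1058 - 35/(-4)) + 779 = (1058 - 35*(-1/4)) + 779 = (1058 + 35/4) + 779 = 4267/4 + 779 = 7383/4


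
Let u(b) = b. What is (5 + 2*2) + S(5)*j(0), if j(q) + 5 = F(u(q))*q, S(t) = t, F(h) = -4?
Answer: -16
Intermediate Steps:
j(q) = -5 - 4*q
(5 + 2*2) + S(5)*j(0) = (5 + 2*2) + 5*(-5 - 4*0) = (5 + 4) + 5*(-5 + 0) = 9 + 5*(-5) = 9 - 25 = -16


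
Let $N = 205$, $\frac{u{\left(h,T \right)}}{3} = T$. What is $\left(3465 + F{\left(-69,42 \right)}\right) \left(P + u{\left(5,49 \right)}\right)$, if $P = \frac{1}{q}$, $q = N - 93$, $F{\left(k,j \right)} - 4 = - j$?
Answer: $\frac{56425555}{112} \approx 5.038 \cdot 10^{5}$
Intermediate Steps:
$F{\left(k,j \right)} = 4 - j$
$u{\left(h,T \right)} = 3 T$
$q = 112$ ($q = 205 - 93 = 112$)
$P = \frac{1}{112} \approx 0.0089286$
$\left(3465 + F{\left(-69,42 \right)}\right) \left(P + u{\left(5,49 \right)}\right) = \left(3465 + \left(4 - 42\right)\right) \left(\frac{1}{112} + 3 \cdot 49\right) = \left(3465 + \left(4 - 42\right)\right) \left(\frac{1}{112} + 147\right) = \left(3465 - 38\right) \frac{16465}{112} = 3427 \cdot \frac{16465}{112} = \frac{56425555}{112}$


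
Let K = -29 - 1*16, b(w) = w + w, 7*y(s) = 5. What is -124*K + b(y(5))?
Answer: 39070/7 ≈ 5581.4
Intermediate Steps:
y(s) = 5/7 (y(s) = (1/7)*5 = 5/7)
b(w) = 2*w
K = -45 (K = -29 - 16 = -45)
-124*K + b(y(5)) = -124*(-45) + 2*(5/7) = 5580 + 10/7 = 39070/7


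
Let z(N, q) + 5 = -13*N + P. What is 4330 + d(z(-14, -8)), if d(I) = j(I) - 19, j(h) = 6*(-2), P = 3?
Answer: 4299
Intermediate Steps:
j(h) = -12
z(N, q) = -2 - 13*N (z(N, q) = -5 + (-13*N + 3) = -5 + (3 - 13*N) = -2 - 13*N)
d(I) = -31 (d(I) = -12 - 19 = -31)
4330 + d(z(-14, -8)) = 4330 - 31 = 4299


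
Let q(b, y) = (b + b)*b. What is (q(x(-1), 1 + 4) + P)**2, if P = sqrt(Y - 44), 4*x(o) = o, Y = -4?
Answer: -3071/64 + I*sqrt(3) ≈ -47.984 + 1.732*I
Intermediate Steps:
x(o) = o/4
P = 4*I*sqrt(3) (P = sqrt(-4 - 44) = sqrt(-48) = 4*I*sqrt(3) ≈ 6.9282*I)
q(b, y) = 2*b**2 (q(b, y) = (2*b)*b = 2*b**2)
(q(x(-1), 1 + 4) + P)**2 = (2*((1/4)*(-1))**2 + 4*I*sqrt(3))**2 = (2*(-1/4)**2 + 4*I*sqrt(3))**2 = (2*(1/16) + 4*I*sqrt(3))**2 = (1/8 + 4*I*sqrt(3))**2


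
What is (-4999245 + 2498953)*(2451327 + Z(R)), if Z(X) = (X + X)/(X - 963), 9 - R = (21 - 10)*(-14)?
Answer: -612903226861501/100 ≈ -6.1290e+12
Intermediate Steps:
R = 163 (R = 9 - (21 - 10)*(-14) = 9 - 11*(-14) = 9 - 1*(-154) = 9 + 154 = 163)
Z(X) = 2*X/(-963 + X) (Z(X) = (2*X)/(-963 + X) = 2*X/(-963 + X))
(-4999245 + 2498953)*(2451327 + Z(R)) = (-4999245 + 2498953)*(2451327 + 2*163/(-963 + 163)) = -2500292*(2451327 + 2*163/(-800)) = -2500292*(2451327 + 2*163*(-1/800)) = -2500292*(2451327 - 163/400) = -2500292*980530637/400 = -612903226861501/100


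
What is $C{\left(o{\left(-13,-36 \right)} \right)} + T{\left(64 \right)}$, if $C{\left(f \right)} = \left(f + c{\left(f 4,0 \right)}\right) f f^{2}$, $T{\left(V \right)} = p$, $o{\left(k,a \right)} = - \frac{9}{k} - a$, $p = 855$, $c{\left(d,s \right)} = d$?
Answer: $\frac{258871648860}{28561} \approx 9.0638 \cdot 10^{6}$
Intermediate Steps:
$o{\left(k,a \right)} = - a - \frac{9}{k}$
$T{\left(V \right)} = 855$
$C{\left(f \right)} = 5 f^{4}$ ($C{\left(f \right)} = \left(f + f 4\right) f f^{2} = \left(f + 4 f\right) f f^{2} = 5 f f f^{2} = 5 f^{2} f^{2} = 5 f^{4}$)
$C{\left(o{\left(-13,-36 \right)} \right)} + T{\left(64 \right)} = 5 \left(\left(-1\right) \left(-36\right) - \frac{9}{-13}\right)^{4} + 855 = 5 \left(36 - - \frac{9}{13}\right)^{4} + 855 = 5 \left(36 + \frac{9}{13}\right)^{4} + 855 = 5 \left(\frac{477}{13}\right)^{4} + 855 = 5 \cdot \frac{51769445841}{28561} + 855 = \frac{258847229205}{28561} + 855 = \frac{258871648860}{28561}$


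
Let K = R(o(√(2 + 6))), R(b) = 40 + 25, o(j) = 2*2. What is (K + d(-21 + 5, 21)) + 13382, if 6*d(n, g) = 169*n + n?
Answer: 38981/3 ≈ 12994.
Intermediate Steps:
o(j) = 4
d(n, g) = 85*n/3 (d(n, g) = (169*n + n)/6 = (170*n)/6 = 85*n/3)
R(b) = 65
K = 65
(K + d(-21 + 5, 21)) + 13382 = (65 + 85*(-21 + 5)/3) + 13382 = (65 + (85/3)*(-16)) + 13382 = (65 - 1360/3) + 13382 = -1165/3 + 13382 = 38981/3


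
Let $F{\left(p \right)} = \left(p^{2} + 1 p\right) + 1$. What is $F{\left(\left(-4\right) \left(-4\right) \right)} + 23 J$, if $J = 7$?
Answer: $434$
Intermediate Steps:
$F{\left(p \right)} = 1 + p + p^{2}$ ($F{\left(p \right)} = \left(p^{2} + p\right) + 1 = \left(p + p^{2}\right) + 1 = 1 + p + p^{2}$)
$F{\left(\left(-4\right) \left(-4\right) \right)} + 23 J = \left(1 - -16 + \left(\left(-4\right) \left(-4\right)\right)^{2}\right) + 23 \cdot 7 = \left(1 + 16 + 16^{2}\right) + 161 = \left(1 + 16 + 256\right) + 161 = 273 + 161 = 434$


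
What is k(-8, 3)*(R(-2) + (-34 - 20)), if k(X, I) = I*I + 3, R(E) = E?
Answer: -672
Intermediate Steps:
k(X, I) = 3 + I**2 (k(X, I) = I**2 + 3 = 3 + I**2)
k(-8, 3)*(R(-2) + (-34 - 20)) = (3 + 3**2)*(-2 + (-34 - 20)) = (3 + 9)*(-2 - 54) = 12*(-56) = -672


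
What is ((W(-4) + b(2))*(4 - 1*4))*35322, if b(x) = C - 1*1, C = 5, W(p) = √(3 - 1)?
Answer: 0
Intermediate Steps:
W(p) = √2
b(x) = 4 (b(x) = 5 - 1*1 = 5 - 1 = 4)
((W(-4) + b(2))*(4 - 1*4))*35322 = ((√2 + 4)*(4 - 1*4))*35322 = ((4 + √2)*(4 - 4))*35322 = ((4 + √2)*0)*35322 = 0*35322 = 0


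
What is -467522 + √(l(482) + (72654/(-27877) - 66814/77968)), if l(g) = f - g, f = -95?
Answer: -467522 + I*√1416426941878501022/49398044 ≈ -4.6752e+5 + 24.093*I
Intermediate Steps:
l(g) = -95 - g
-467522 + √(l(482) + (72654/(-27877) - 66814/77968)) = -467522 + √((-95 - 1*482) + (72654/(-27877) - 66814/77968)) = -467522 + √((-95 - 482) + (72654*(-1/27877) - 66814*1/77968)) = -467522 + √(-577 + (-72654/27877 - 3037/3544)) = -467522 + √(-577 - 342148225/98796088) = -467522 + √(-57347491001/98796088) = -467522 + I*√1416426941878501022/49398044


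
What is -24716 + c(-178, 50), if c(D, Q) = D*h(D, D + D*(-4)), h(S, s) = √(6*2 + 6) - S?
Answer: -56400 - 534*√2 ≈ -57155.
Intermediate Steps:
h(S, s) = -S + 3*√2 (h(S, s) = √(12 + 6) - S = √18 - S = 3*√2 - S = -S + 3*√2)
c(D, Q) = D*(-D + 3*√2)
-24716 + c(-178, 50) = -24716 - 178*(-1*(-178) + 3*√2) = -24716 - 178*(178 + 3*√2) = -24716 + (-31684 - 534*√2) = -56400 - 534*√2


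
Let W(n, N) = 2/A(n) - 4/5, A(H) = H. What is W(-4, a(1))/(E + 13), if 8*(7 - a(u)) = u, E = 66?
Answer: -13/790 ≈ -0.016456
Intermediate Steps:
a(u) = 7 - u/8
W(n, N) = -⅘ + 2/n (W(n, N) = 2/n - 4/5 = 2/n - 4*⅕ = 2/n - ⅘ = -⅘ + 2/n)
W(-4, a(1))/(E + 13) = (-⅘ + 2/(-4))/(66 + 13) = (-⅘ + 2*(-¼))/79 = (-⅘ - ½)*(1/79) = -13/10*1/79 = -13/790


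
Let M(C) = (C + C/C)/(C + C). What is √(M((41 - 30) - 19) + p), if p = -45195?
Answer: I*√723113/4 ≈ 212.59*I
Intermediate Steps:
M(C) = (1 + C)/(2*C) (M(C) = (C + 1)/((2*C)) = (1 + C)*(1/(2*C)) = (1 + C)/(2*C))
√(M((41 - 30) - 19) + p) = √((1 + ((41 - 30) - 19))/(2*((41 - 30) - 19)) - 45195) = √((1 + (11 - 19))/(2*(11 - 19)) - 45195) = √((½)*(1 - 8)/(-8) - 45195) = √((½)*(-⅛)*(-7) - 45195) = √(7/16 - 45195) = √(-723113/16) = I*√723113/4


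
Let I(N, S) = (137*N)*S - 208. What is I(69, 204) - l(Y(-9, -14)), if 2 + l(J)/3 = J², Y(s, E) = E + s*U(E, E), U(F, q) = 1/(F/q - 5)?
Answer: 30844733/16 ≈ 1.9278e+6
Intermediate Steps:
U(F, q) = 1/(-5 + F/q)
Y(s, E) = E - s/4 (Y(s, E) = E + s*(E/(E - 5*E)) = E + s*(E/((-4*E))) = E + s*(E*(-1/(4*E))) = E + s*(-¼) = E - s/4)
I(N, S) = -208 + 137*N*S (I(N, S) = 137*N*S - 208 = -208 + 137*N*S)
l(J) = -6 + 3*J²
I(69, 204) - l(Y(-9, -14)) = (-208 + 137*69*204) - (-6 + 3*(-14 - ¼*(-9))²) = (-208 + 1928412) - (-6 + 3*(-14 + 9/4)²) = 1928204 - (-6 + 3*(-47/4)²) = 1928204 - (-6 + 3*(2209/16)) = 1928204 - (-6 + 6627/16) = 1928204 - 1*6531/16 = 1928204 - 6531/16 = 30844733/16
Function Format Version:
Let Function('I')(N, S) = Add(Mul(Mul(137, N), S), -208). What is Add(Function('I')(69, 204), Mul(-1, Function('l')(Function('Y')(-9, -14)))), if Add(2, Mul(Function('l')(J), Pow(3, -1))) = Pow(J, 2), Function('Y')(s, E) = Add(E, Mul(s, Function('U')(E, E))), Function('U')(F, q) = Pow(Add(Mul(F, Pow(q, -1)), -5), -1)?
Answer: Rational(30844733, 16) ≈ 1.9278e+6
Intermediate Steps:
Function('U')(F, q) = Pow(Add(-5, Mul(F, Pow(q, -1))), -1)
Function('Y')(s, E) = Add(E, Mul(Rational(-1, 4), s)) (Function('Y')(s, E) = Add(E, Mul(s, Mul(E, Pow(Add(E, Mul(-5, E)), -1)))) = Add(E, Mul(s, Mul(E, Pow(Mul(-4, E), -1)))) = Add(E, Mul(s, Mul(E, Mul(Rational(-1, 4), Pow(E, -1))))) = Add(E, Mul(s, Rational(-1, 4))) = Add(E, Mul(Rational(-1, 4), s)))
Function('I')(N, S) = Add(-208, Mul(137, N, S)) (Function('I')(N, S) = Add(Mul(137, N, S), -208) = Add(-208, Mul(137, N, S)))
Function('l')(J) = Add(-6, Mul(3, Pow(J, 2)))
Add(Function('I')(69, 204), Mul(-1, Function('l')(Function('Y')(-9, -14)))) = Add(Add(-208, Mul(137, 69, 204)), Mul(-1, Add(-6, Mul(3, Pow(Add(-14, Mul(Rational(-1, 4), -9)), 2))))) = Add(Add(-208, 1928412), Mul(-1, Add(-6, Mul(3, Pow(Add(-14, Rational(9, 4)), 2))))) = Add(1928204, Mul(-1, Add(-6, Mul(3, Pow(Rational(-47, 4), 2))))) = Add(1928204, Mul(-1, Add(-6, Mul(3, Rational(2209, 16))))) = Add(1928204, Mul(-1, Add(-6, Rational(6627, 16)))) = Add(1928204, Mul(-1, Rational(6531, 16))) = Add(1928204, Rational(-6531, 16)) = Rational(30844733, 16)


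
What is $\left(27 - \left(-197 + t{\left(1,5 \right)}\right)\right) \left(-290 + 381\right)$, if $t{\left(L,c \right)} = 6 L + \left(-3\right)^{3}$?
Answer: $22295$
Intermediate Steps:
$t{\left(L,c \right)} = -27 + 6 L$ ($t{\left(L,c \right)} = 6 L - 27 = -27 + 6 L$)
$\left(27 - \left(-197 + t{\left(1,5 \right)}\right)\right) \left(-290 + 381\right) = \left(27 + \left(197 - \left(-27 + 6 \cdot 1\right)\right)\right) \left(-290 + 381\right) = \left(27 + \left(197 - \left(-27 + 6\right)\right)\right) 91 = \left(27 + \left(197 - -21\right)\right) 91 = \left(27 + \left(197 + 21\right)\right) 91 = \left(27 + 218\right) 91 = 245 \cdot 91 = 22295$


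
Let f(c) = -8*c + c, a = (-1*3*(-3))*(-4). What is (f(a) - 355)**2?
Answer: 10609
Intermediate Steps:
a = -36 (a = -3*(-3)*(-4) = 9*(-4) = -36)
f(c) = -7*c
(f(a) - 355)**2 = (-7*(-36) - 355)**2 = (252 - 355)**2 = (-103)**2 = 10609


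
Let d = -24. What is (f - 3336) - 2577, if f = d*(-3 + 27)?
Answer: -6489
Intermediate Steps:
f = -576 (f = -24*(-3 + 27) = -24*24 = -576)
(f - 3336) - 2577 = (-576 - 3336) - 2577 = -3912 - 2577 = -6489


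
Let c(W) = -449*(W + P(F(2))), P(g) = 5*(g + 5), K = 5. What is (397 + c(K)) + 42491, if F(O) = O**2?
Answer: 20438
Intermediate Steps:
P(g) = 25 + 5*g (P(g) = 5*(5 + g) = 25 + 5*g)
c(W) = -20205 - 449*W (c(W) = -449*(W + (25 + 5*2**2)) = -449*(W + (25 + 5*4)) = -449*(W + (25 + 20)) = -449*(W + 45) = -449*(45 + W) = -20205 - 449*W)
(397 + c(K)) + 42491 = (397 + (-20205 - 449*5)) + 42491 = (397 + (-20205 - 2245)) + 42491 = (397 - 22450) + 42491 = -22053 + 42491 = 20438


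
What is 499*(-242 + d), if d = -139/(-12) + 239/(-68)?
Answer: -11906639/102 ≈ -1.1673e+5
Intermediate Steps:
d = 823/102 (d = -139*(-1/12) + 239*(-1/68) = 139/12 - 239/68 = 823/102 ≈ 8.0686)
499*(-242 + d) = 499*(-242 + 823/102) = 499*(-23861/102) = -11906639/102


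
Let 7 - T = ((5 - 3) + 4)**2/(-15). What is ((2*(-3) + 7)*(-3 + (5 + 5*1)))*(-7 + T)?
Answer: 84/5 ≈ 16.800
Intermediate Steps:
T = 47/5 (T = 7 - ((5 - 3) + 4)**2/(-15) = 7 - (2 + 4)**2*(-1)/15 = 7 - 6**2*(-1)/15 = 7 - 36*(-1)/15 = 7 - 1*(-12/5) = 7 + 12/5 = 47/5 ≈ 9.4000)
((2*(-3) + 7)*(-3 + (5 + 5*1)))*(-7 + T) = ((2*(-3) + 7)*(-3 + (5 + 5*1)))*(-7 + 47/5) = ((-6 + 7)*(-3 + (5 + 5)))*(12/5) = (1*(-3 + 10))*(12/5) = (1*7)*(12/5) = 7*(12/5) = 84/5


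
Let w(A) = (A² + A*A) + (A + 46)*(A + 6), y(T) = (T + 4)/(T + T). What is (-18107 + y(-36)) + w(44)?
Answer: -87611/9 ≈ -9734.6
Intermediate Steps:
y(T) = (4 + T)/(2*T) (y(T) = (4 + T)/((2*T)) = (4 + T)*(1/(2*T)) = (4 + T)/(2*T))
w(A) = 2*A² + (6 + A)*(46 + A) (w(A) = (A² + A²) + (46 + A)*(6 + A) = 2*A² + (6 + A)*(46 + A))
(-18107 + y(-36)) + w(44) = (-18107 + (½)*(4 - 36)/(-36)) + (276 + 3*44² + 52*44) = (-18107 + (½)*(-1/36)*(-32)) + (276 + 3*1936 + 2288) = (-18107 + 4/9) + (276 + 5808 + 2288) = -162959/9 + 8372 = -87611/9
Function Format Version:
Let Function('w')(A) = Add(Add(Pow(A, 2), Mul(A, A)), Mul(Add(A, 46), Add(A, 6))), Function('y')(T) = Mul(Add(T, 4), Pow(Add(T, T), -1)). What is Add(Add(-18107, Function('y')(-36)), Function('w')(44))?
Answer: Rational(-87611, 9) ≈ -9734.6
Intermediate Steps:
Function('y')(T) = Mul(Rational(1, 2), Pow(T, -1), Add(4, T)) (Function('y')(T) = Mul(Add(4, T), Pow(Mul(2, T), -1)) = Mul(Add(4, T), Mul(Rational(1, 2), Pow(T, -1))) = Mul(Rational(1, 2), Pow(T, -1), Add(4, T)))
Function('w')(A) = Add(Mul(2, Pow(A, 2)), Mul(Add(6, A), Add(46, A))) (Function('w')(A) = Add(Add(Pow(A, 2), Pow(A, 2)), Mul(Add(46, A), Add(6, A))) = Add(Mul(2, Pow(A, 2)), Mul(Add(6, A), Add(46, A))))
Add(Add(-18107, Function('y')(-36)), Function('w')(44)) = Add(Add(-18107, Mul(Rational(1, 2), Pow(-36, -1), Add(4, -36))), Add(276, Mul(3, Pow(44, 2)), Mul(52, 44))) = Add(Add(-18107, Mul(Rational(1, 2), Rational(-1, 36), -32)), Add(276, Mul(3, 1936), 2288)) = Add(Add(-18107, Rational(4, 9)), Add(276, 5808, 2288)) = Add(Rational(-162959, 9), 8372) = Rational(-87611, 9)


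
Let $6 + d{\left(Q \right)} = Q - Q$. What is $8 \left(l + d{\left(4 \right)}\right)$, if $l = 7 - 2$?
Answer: $-8$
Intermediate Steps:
$d{\left(Q \right)} = -6$ ($d{\left(Q \right)} = -6 + \left(Q - Q\right) = -6 + 0 = -6$)
$l = 5$ ($l = 7 - 2 = 5$)
$8 \left(l + d{\left(4 \right)}\right) = 8 \left(5 - 6\right) = 8 \left(-1\right) = -8$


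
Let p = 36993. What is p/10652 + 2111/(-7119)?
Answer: 240866795/75831588 ≈ 3.1763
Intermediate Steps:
p/10652 + 2111/(-7119) = 36993/10652 + 2111/(-7119) = 36993*(1/10652) + 2111*(-1/7119) = 36993/10652 - 2111/7119 = 240866795/75831588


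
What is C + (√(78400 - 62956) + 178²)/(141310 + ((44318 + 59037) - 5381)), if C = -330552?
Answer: -19773943271/59821 + 3*√429/119642 ≈ -3.3055e+5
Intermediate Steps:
C + (√(78400 - 62956) + 178²)/(141310 + ((44318 + 59037) - 5381)) = -330552 + (√(78400 - 62956) + 178²)/(141310 + ((44318 + 59037) - 5381)) = -330552 + (√15444 + 31684)/(141310 + (103355 - 5381)) = -330552 + (6*√429 + 31684)/(141310 + 97974) = -330552 + (31684 + 6*√429)/239284 = -330552 + (31684 + 6*√429)*(1/239284) = -330552 + (7921/59821 + 3*√429/119642) = -19773943271/59821 + 3*√429/119642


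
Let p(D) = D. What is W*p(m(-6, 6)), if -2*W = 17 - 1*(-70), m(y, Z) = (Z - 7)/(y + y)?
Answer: -29/8 ≈ -3.6250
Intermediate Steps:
m(y, Z) = (-7 + Z)/(2*y) (m(y, Z) = (-7 + Z)/((2*y)) = (-7 + Z)*(1/(2*y)) = (-7 + Z)/(2*y))
W = -87/2 (W = -(17 - 1*(-70))/2 = -(17 + 70)/2 = -½*87 = -87/2 ≈ -43.500)
W*p(m(-6, 6)) = -87*(-7 + 6)/(4*(-6)) = -87*(-1)*(-1)/(4*6) = -87/2*1/12 = -29/8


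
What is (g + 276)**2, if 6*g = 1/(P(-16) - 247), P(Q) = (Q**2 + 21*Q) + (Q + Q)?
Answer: 353433817009/4639716 ≈ 76176.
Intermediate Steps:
P(Q) = Q**2 + 23*Q (P(Q) = (Q**2 + 21*Q) + 2*Q = Q**2 + 23*Q)
g = -1/2154 (g = 1/(6*(-16*(23 - 16) - 247)) = 1/(6*(-16*7 - 247)) = 1/(6*(-112 - 247)) = (1/6)/(-359) = (1/6)*(-1/359) = -1/2154 ≈ -0.00046425)
(g + 276)**2 = (-1/2154 + 276)**2 = (594503/2154)**2 = 353433817009/4639716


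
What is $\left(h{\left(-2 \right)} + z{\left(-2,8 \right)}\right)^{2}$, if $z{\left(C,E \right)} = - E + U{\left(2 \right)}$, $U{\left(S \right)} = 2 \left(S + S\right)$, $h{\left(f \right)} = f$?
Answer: $4$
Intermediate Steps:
$U{\left(S \right)} = 4 S$ ($U{\left(S \right)} = 2 \cdot 2 S = 4 S$)
$z{\left(C,E \right)} = 8 - E$ ($z{\left(C,E \right)} = - E + 4 \cdot 2 = - E + 8 = 8 - E$)
$\left(h{\left(-2 \right)} + z{\left(-2,8 \right)}\right)^{2} = \left(-2 + \left(8 - 8\right)\right)^{2} = \left(-2 + 0\right)^{2} = \left(-2\right)^{2} = 4$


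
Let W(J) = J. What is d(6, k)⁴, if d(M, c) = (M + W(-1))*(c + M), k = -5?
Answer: 625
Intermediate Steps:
d(M, c) = (-1 + M)*(M + c) (d(M, c) = (M - 1)*(c + M) = (-1 + M)*(M + c))
d(6, k)⁴ = (6² - 1*6 - 1*(-5) + 6*(-5))⁴ = (36 - 6 + 5 - 30)⁴ = 5⁴ = 625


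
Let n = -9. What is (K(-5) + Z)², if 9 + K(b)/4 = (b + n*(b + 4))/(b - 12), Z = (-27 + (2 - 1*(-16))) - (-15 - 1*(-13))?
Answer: 558009/289 ≈ 1930.8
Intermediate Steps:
Z = -7 (Z = (-27 + (2 + 16)) - (-15 + 13) = (-27 + 18) - 1*(-2) = -9 + 2 = -7)
K(b) = -36 + 4*(-36 - 8*b)/(-12 + b) (K(b) = -36 + 4*((b - 9*(b + 4))/(b - 12)) = -36 + 4*((b - 9*(4 + b))/(-12 + b)) = -36 + 4*((b + (-36 - 9*b))/(-12 + b)) = -36 + 4*((-36 - 8*b)/(-12 + b)) = -36 + 4*(-36 - 8*b)/(-12 + b))
(K(-5) + Z)² = (4*(72 - 17*(-5))/(-12 - 5) - 7)² = (4*(72 + 85)/(-17) - 7)² = (4*(-1/17)*157 - 7)² = (-628/17 - 7)² = (-747/17)² = 558009/289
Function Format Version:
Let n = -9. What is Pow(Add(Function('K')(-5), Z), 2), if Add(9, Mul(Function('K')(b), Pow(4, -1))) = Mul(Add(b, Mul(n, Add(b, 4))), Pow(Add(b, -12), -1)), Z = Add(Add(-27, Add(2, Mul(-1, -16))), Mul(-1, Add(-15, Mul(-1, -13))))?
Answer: Rational(558009, 289) ≈ 1930.8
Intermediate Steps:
Z = -7 (Z = Add(Add(-27, Add(2, 16)), Mul(-1, Add(-15, 13))) = Add(Add(-27, 18), Mul(-1, -2)) = Add(-9, 2) = -7)
Function('K')(b) = Add(-36, Mul(4, Pow(Add(-12, b), -1), Add(-36, Mul(-8, b)))) (Function('K')(b) = Add(-36, Mul(4, Mul(Add(b, Mul(-9, Add(b, 4))), Pow(Add(b, -12), -1)))) = Add(-36, Mul(4, Mul(Add(b, Mul(-9, Add(4, b))), Pow(Add(-12, b), -1)))) = Add(-36, Mul(4, Mul(Add(b, Add(-36, Mul(-9, b))), Pow(Add(-12, b), -1)))) = Add(-36, Mul(4, Mul(Add(-36, Mul(-8, b)), Pow(Add(-12, b), -1)))) = Add(-36, Mul(4, Mul(Pow(Add(-12, b), -1), Add(-36, Mul(-8, b))))) = Add(-36, Mul(4, Pow(Add(-12, b), -1), Add(-36, Mul(-8, b)))))
Pow(Add(Function('K')(-5), Z), 2) = Pow(Add(Mul(4, Pow(Add(-12, -5), -1), Add(72, Mul(-17, -5))), -7), 2) = Pow(Add(Mul(4, Pow(-17, -1), Add(72, 85)), -7), 2) = Pow(Add(Mul(4, Rational(-1, 17), 157), -7), 2) = Pow(Add(Rational(-628, 17), -7), 2) = Pow(Rational(-747, 17), 2) = Rational(558009, 289)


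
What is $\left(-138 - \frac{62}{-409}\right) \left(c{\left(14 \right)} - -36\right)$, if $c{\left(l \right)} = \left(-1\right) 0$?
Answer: $- \frac{2029680}{409} \approx -4962.5$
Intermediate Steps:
$c{\left(l \right)} = 0$
$\left(-138 - \frac{62}{-409}\right) \left(c{\left(14 \right)} - -36\right) = \left(-138 - \frac{62}{-409}\right) \left(0 - -36\right) = \left(-138 - - \frac{62}{409}\right) \left(0 + 36\right) = \left(-138 + \frac{62}{409}\right) 36 = \left(- \frac{56380}{409}\right) 36 = - \frac{2029680}{409}$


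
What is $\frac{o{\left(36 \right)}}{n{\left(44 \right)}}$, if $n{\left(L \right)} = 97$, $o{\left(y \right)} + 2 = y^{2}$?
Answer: $\frac{1294}{97} \approx 13.34$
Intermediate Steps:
$o{\left(y \right)} = -2 + y^{2}$
$\frac{o{\left(36 \right)}}{n{\left(44 \right)}} = \frac{-2 + 36^{2}}{97} = \left(-2 + 1296\right) \frac{1}{97} = 1294 \cdot \frac{1}{97} = \frac{1294}{97}$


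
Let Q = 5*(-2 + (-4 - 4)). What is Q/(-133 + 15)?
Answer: 25/59 ≈ 0.42373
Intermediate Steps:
Q = -50 (Q = 5*(-2 - 8) = 5*(-10) = -50)
Q/(-133 + 15) = -50/(-133 + 15) = -50/(-118) = -1/118*(-50) = 25/59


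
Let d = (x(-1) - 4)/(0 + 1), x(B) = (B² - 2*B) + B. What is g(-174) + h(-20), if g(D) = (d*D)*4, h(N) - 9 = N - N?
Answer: 1401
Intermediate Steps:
x(B) = B² - B
h(N) = 9 (h(N) = 9 + (N - N) = 9 + 0 = 9)
d = -2 (d = (-(-1 - 1) - 4)/(0 + 1) = (-1*(-2) - 4)/1 = (2 - 4)*1 = -2*1 = -2)
g(D) = -8*D (g(D) = -2*D*4 = -8*D)
g(-174) + h(-20) = -8*(-174) + 9 = 1392 + 9 = 1401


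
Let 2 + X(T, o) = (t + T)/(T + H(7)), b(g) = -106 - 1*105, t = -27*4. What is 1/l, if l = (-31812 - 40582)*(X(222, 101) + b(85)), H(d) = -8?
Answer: 107/1645805196 ≈ 6.5014e-8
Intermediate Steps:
t = -108
b(g) = -211 (b(g) = -106 - 105 = -211)
X(T, o) = -2 + (-108 + T)/(-8 + T) (X(T, o) = -2 + (-108 + T)/(T - 8) = -2 + (-108 + T)/(-8 + T))
l = 1645805196/107 (l = (-31812 - 40582)*((-92 - 1*222)/(-8 + 222) - 211) = -72394*((-92 - 222)/214 - 211) = -72394*((1/214)*(-314) - 211) = -72394*(-157/107 - 211) = -72394*(-22734/107) = 1645805196/107 ≈ 1.5381e+7)
1/l = 1/(1645805196/107) = 107/1645805196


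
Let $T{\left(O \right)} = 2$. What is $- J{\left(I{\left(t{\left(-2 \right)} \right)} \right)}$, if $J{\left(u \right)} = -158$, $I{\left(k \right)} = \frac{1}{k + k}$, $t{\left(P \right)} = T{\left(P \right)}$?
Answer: $158$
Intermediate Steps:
$t{\left(P \right)} = 2$
$I{\left(k \right)} = \frac{1}{2 k}$
$- J{\left(I{\left(t{\left(-2 \right)} \right)} \right)} = \left(-1\right) \left(-158\right) = 158$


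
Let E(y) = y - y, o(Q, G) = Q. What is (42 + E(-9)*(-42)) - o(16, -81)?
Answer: 26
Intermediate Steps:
E(y) = 0
(42 + E(-9)*(-42)) - o(16, -81) = (42 + 0*(-42)) - 1*16 = (42 + 0) - 16 = 42 - 16 = 26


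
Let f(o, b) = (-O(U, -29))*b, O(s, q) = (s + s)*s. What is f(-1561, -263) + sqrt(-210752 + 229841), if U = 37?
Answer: 720094 + 3*sqrt(2121) ≈ 7.2023e+5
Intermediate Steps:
O(s, q) = 2*s**2 (O(s, q) = (2*s)*s = 2*s**2)
f(o, b) = -2738*b (f(o, b) = (-2*37**2)*b = (-2*1369)*b = (-1*2738)*b = -2738*b)
f(-1561, -263) + sqrt(-210752 + 229841) = -2738*(-263) + sqrt(-210752 + 229841) = 720094 + sqrt(19089) = 720094 + 3*sqrt(2121)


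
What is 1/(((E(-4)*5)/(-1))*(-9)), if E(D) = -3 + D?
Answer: -1/315 ≈ -0.0031746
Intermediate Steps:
1/(((E(-4)*5)/(-1))*(-9)) = 1/((((-3 - 4)*5)/(-1))*(-9)) = 1/((-7*5*(-1))*(-9)) = 1/(-35*(-1)*(-9)) = 1/(35*(-9)) = 1/(-315) = -1/315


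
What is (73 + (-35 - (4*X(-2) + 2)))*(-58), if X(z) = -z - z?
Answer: -1160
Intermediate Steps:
X(z) = -2*z
(73 + (-35 - (4*X(-2) + 2)))*(-58) = (73 + (-35 - (4*(-2*(-2)) + 2)))*(-58) = (73 + (-35 - (4*4 + 2)))*(-58) = (73 + (-35 - (16 + 2)))*(-58) = (73 + (-35 - 1*18))*(-58) = (73 + (-35 - 18))*(-58) = (73 - 53)*(-58) = 20*(-58) = -1160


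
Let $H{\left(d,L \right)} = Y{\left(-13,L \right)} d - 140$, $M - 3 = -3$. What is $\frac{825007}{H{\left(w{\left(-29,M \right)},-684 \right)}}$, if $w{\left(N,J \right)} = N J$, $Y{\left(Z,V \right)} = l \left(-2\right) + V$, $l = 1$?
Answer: $- \frac{825007}{140} \approx -5892.9$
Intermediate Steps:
$Y{\left(Z,V \right)} = -2 + V$ ($Y{\left(Z,V \right)} = 1 \left(-2\right) + V = -2 + V$)
$M = 0$ ($M = 3 - 3 = 0$)
$w{\left(N,J \right)} = J N$
$H{\left(d,L \right)} = -140 + d \left(-2 + L\right)$ ($H{\left(d,L \right)} = \left(-2 + L\right) d - 140 = d \left(-2 + L\right) - 140 = -140 + d \left(-2 + L\right)$)
$\frac{825007}{H{\left(w{\left(-29,M \right)},-684 \right)}} = \frac{825007}{-140 + 0 \left(-29\right) \left(-2 - 684\right)} = \frac{825007}{-140 + 0 \left(-686\right)} = \frac{825007}{-140 + 0} = \frac{825007}{-140} = 825007 \left(- \frac{1}{140}\right) = - \frac{825007}{140}$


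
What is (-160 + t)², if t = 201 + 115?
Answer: 24336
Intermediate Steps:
t = 316
(-160 + t)² = (-160 + 316)² = 156² = 24336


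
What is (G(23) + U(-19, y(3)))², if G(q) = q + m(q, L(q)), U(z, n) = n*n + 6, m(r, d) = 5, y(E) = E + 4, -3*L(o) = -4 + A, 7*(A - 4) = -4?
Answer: 6889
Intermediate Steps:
A = 24/7 (A = 4 + (⅐)*(-4) = 4 - 4/7 = 24/7 ≈ 3.4286)
L(o) = 4/21 (L(o) = -(-4 + 24/7)/3 = -⅓*(-4/7) = 4/21)
y(E) = 4 + E
U(z, n) = 6 + n² (U(z, n) = n² + 6 = 6 + n²)
G(q) = 5 + q (G(q) = q + 5 = 5 + q)
(G(23) + U(-19, y(3)))² = ((5 + 23) + (6 + (4 + 3)²))² = (28 + (6 + 7²))² = (28 + (6 + 49))² = (28 + 55)² = 83² = 6889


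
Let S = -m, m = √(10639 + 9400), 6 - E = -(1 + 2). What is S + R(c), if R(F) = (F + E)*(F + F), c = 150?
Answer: 47700 - √20039 ≈ 47558.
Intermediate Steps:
E = 9 (E = 6 - (-1)*(1 + 2) = 6 - (-1)*3 = 6 - 1*(-3) = 6 + 3 = 9)
m = √20039 ≈ 141.56
R(F) = 2*F*(9 + F) (R(F) = (F + 9)*(F + F) = (9 + F)*(2*F) = 2*F*(9 + F))
S = -√20039 ≈ -141.56
S + R(c) = -√20039 + 2*150*(9 + 150) = -√20039 + 2*150*159 = -√20039 + 47700 = 47700 - √20039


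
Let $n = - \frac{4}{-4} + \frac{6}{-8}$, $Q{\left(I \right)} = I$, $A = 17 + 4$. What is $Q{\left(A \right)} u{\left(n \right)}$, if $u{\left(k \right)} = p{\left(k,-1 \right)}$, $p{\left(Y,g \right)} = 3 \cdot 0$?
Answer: $0$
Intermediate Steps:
$A = 21$
$p{\left(Y,g \right)} = 0$
$n = \frac{1}{4}$ ($n = \left(-4\right) \left(- \frac{1}{4}\right) + 6 \left(- \frac{1}{8}\right) = 1 - \frac{3}{4} = \frac{1}{4} \approx 0.25$)
$u{\left(k \right)} = 0$
$Q{\left(A \right)} u{\left(n \right)} = 21 \cdot 0 = 0$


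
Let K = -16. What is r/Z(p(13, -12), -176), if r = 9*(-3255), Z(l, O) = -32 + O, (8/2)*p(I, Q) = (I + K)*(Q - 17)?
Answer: 29295/208 ≈ 140.84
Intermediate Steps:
p(I, Q) = (-17 + Q)*(-16 + I)/4 (p(I, Q) = ((I - 16)*(Q - 17))/4 = ((-16 + I)*(-17 + Q))/4 = ((-17 + Q)*(-16 + I))/4 = (-17 + Q)*(-16 + I)/4)
r = -29295
r/Z(p(13, -12), -176) = -29295/(-32 - 176) = -29295/(-208) = -29295*(-1/208) = 29295/208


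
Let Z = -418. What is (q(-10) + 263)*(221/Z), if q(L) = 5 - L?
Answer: -30719/209 ≈ -146.98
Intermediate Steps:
(q(-10) + 263)*(221/Z) = ((5 - 1*(-10)) + 263)*(221/(-418)) = ((5 + 10) + 263)*(221*(-1/418)) = (15 + 263)*(-221/418) = 278*(-221/418) = -30719/209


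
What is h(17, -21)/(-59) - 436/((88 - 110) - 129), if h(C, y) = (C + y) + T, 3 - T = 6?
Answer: 26781/8909 ≈ 3.0061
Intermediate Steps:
T = -3 (T = 3 - 1*6 = 3 - 6 = -3)
h(C, y) = -3 + C + y (h(C, y) = (C + y) - 3 = -3 + C + y)
h(17, -21)/(-59) - 436/((88 - 110) - 129) = (-3 + 17 - 21)/(-59) - 436/((88 - 110) - 129) = -7*(-1/59) - 436/(-22 - 129) = 7/59 - 436/(-151) = 7/59 - 436*(-1/151) = 7/59 + 436/151 = 26781/8909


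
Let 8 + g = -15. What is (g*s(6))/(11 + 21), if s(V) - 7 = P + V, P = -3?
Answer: -115/16 ≈ -7.1875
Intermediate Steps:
g = -23 (g = -8 - 15 = -23)
s(V) = 4 + V (s(V) = 7 + (-3 + V) = 4 + V)
(g*s(6))/(11 + 21) = (-23*(4 + 6))/(11 + 21) = -23*10/32 = -230*1/32 = -115/16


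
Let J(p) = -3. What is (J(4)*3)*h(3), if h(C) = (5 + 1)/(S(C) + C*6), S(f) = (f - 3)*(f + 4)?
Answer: -3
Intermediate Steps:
S(f) = (-3 + f)*(4 + f)
h(C) = 6/(-12 + C² + 7*C) (h(C) = (5 + 1)/((-12 + C + C²) + C*6) = 6/((-12 + C + C²) + 6*C) = 6/(-12 + C² + 7*C))
(J(4)*3)*h(3) = (-3*3)*(6/(-12 + 3² + 7*3)) = -54/(-12 + 9 + 21) = -54/18 = -9*⅓ = -3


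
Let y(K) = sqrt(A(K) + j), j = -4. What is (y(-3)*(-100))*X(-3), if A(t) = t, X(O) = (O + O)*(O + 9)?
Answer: 3600*I*sqrt(7) ≈ 9524.7*I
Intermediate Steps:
X(O) = 2*O*(9 + O) (X(O) = (2*O)*(9 + O) = 2*O*(9 + O))
y(K) = sqrt(-4 + K) (y(K) = sqrt(K - 4) = sqrt(-4 + K))
(y(-3)*(-100))*X(-3) = (sqrt(-4 - 3)*(-100))*(2*(-3)*(9 - 3)) = (sqrt(-7)*(-100))*(2*(-3)*6) = ((I*sqrt(7))*(-100))*(-36) = -100*I*sqrt(7)*(-36) = 3600*I*sqrt(7)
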